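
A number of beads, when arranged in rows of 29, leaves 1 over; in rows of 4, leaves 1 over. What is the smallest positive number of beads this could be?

Since 4·22 ≡ 1 (mod 29), take x = 1 + 4·((1−1)·22 mod 29) = 1 + 4·0 = 1.
Check: 1 mod 29 = 1, 1 mod 4 = 1.

1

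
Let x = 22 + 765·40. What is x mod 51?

765·40 = 30600.
30600 mod 51 = 0 (since 600·51 = 30600).
(22 + 0) mod 51 = 22.

22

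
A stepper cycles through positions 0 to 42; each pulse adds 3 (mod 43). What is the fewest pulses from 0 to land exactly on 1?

29

43 = 14·3 + 1
3 = 3·1 + 0
Back-substituting gives 3·29 ≡ 1 (mod 43).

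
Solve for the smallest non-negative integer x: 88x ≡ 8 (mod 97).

The inverse of 88 mod 97 is 43 (since 88·43 = 3784 ≡ 1).
Multiplying both sides by 43: x ≡ 43·8 = 344 ≡ 53 (mod 97).

53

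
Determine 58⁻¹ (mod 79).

15

79 = 1·58 + 21
58 = 2·21 + 16
21 = 1·16 + 5
16 = 3·5 + 1
5 = 5·1 + 0
Back-substituting gives 58·15 ≡ 1 (mod 79).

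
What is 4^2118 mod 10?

Last digits of 4^n: 4, 6 (period 2).
2118 leaves remainder 0 on division by 2, so 4^2118 ends in 6.

6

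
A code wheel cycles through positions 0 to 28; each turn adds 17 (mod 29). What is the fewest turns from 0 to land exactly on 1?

12

17·12 = 204 = 7·29 + 1, so 17⁻¹ ≡ 12 (mod 29).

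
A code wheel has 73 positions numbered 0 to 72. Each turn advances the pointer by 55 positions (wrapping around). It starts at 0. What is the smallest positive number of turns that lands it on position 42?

55⁻¹ ≡ 4 (mod 73) because 55·4 = 220 = 3·73 + 1.
Multiplying both sides by 4: x ≡ 4·42 = 168 ≡ 22 (mod 73).
Check: 55·22 = 1210 = 16·73 + 42.

22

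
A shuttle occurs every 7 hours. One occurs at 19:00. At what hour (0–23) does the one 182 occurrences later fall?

21

182·7 = 1274.
1274 − 53·24 = 2, so 1274 ≡ 2 (mod 24).
(19 + 2) mod 24 = 21.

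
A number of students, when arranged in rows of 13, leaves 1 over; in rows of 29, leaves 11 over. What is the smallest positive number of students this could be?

Since 29·9 ≡ 1 (mod 13), take x = 11 + 29·((1−11)·9 mod 13) = 11 + 29·1 = 40.
Check: 40 mod 13 = 1, 40 mod 29 = 11.

40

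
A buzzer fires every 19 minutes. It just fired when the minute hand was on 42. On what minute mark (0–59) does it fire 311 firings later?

311·19 = 5909.
Dividing 5909 by 60 gives quotient 98 and remainder 29.
(42 + 29) mod 60 = 11.

11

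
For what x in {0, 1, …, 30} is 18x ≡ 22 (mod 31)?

15

18⁻¹ ≡ 19 (mod 31) because 18·19 = 342 = 11·31 + 1.
So x ≡ 19·22 = 418 ≡ 15 (mod 31).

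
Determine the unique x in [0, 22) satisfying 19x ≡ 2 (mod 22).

The inverse of 19 mod 22 is 7 (since 19·7 = 133 ≡ 1).
Multiplying both sides by 7: x ≡ 7·2 = 14 ≡ 14 (mod 22).
Check: 19·14 = 266 = 12·22 + 2.

14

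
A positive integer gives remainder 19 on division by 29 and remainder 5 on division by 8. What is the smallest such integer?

x ≡ 5 (mod 8) gives x ∈ {5, 13, 21, 29, 37, 45, 53, 61, …}.
The first of these with x mod 29 = 19 is 77.

77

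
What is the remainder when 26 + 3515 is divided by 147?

13

Dividing 3515 by 147 gives quotient 23 and remainder 134.
(26 + 134) mod 147 = 13.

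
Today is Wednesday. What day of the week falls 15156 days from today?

15156 mod 7 = 1 (since 2165·7 = 15155).
Wednesday + 1 day → Thursday.

Thursday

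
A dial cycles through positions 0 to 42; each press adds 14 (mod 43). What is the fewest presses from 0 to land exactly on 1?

40

14·40 = 560 = 13·43 + 1, so 14⁻¹ ≡ 40 (mod 43).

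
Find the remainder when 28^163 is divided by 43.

26

By repeated squaring mod 43: 28^1≡28, 28^2≡10, 28^4≡14, 28^8≡24, 28^16≡17, 28^32≡31, 28^64≡15, 28^128≡10.
163 = 1 + 2 + 32 + 128, so 28^163 ≡ 28·10·31·10 ≡ 26 (mod 43).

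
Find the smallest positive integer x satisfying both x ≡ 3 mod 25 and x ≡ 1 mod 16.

x ≡ 1 (mod 16) gives x ∈ {1, 17, 33, 49, 65, 81, 97, 113, …}.
The first of these with x mod 25 = 3 is 353.

353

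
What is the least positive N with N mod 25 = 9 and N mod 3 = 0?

Since 3·17 ≡ 1 (mod 25), take x = 0 + 3·((9−0)·17 mod 25) = 0 + 3·3 = 9.
Check: 9 mod 25 = 9, 9 mod 3 = 0.

9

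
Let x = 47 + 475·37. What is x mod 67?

475·37 = 17575.
17575 − 262·67 = 21, so 17575 ≡ 21 (mod 67).
(47 + 21) mod 67 = 1.

1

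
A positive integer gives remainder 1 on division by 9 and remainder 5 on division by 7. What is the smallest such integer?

x ≡ 5 (mod 7) gives x ∈ {5, 12, 19}.
The first of these with x mod 9 = 1 is 19.

19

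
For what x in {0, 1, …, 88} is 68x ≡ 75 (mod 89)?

The inverse of 68 mod 89 is 72 (since 68·72 = 4896 ≡ 1).
So x ≡ 72·75 = 5400 ≡ 60 (mod 89).

60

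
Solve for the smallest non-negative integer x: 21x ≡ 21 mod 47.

1

The inverse of 21 mod 47 is 9 (since 21·9 = 189 ≡ 1).
Multiplying both sides by 9: x ≡ 9·21 = 189 ≡ 1 (mod 47).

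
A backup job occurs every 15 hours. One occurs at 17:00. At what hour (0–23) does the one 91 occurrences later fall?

91·15 = 1365.
1365 − 56·24 = 21, so 1365 ≡ 21 (mod 24).
(17 + 21) mod 24 = 14.

14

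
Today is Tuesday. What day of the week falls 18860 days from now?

Thursday

18860 − 2694·7 = 2, so 18860 ≡ 2 (mod 7).
Tuesday + 2 days → Thursday.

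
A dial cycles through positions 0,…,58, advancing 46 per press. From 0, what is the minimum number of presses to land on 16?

26

The inverse of 46 mod 59 is 9 (since 46·9 = 414 ≡ 1).
So x ≡ 9·16 = 144 ≡ 26 (mod 59).
Check: 46·26 = 1196 = 20·59 + 16.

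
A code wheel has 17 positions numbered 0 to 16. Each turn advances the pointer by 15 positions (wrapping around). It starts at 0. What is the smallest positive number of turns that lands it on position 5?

6

The inverse of 15 mod 17 is 8 (since 15·8 = 120 ≡ 1).
So x ≡ 8·5 = 40 ≡ 6 (mod 17).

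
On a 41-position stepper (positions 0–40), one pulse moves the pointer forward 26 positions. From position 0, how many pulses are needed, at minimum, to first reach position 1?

41 = 1·26 + 15
26 = 1·15 + 11
15 = 1·11 + 4
11 = 2·4 + 3
4 = 1·3 + 1
3 = 3·1 + 0
Back-substituting gives 26·30 ≡ 1 (mod 41).

30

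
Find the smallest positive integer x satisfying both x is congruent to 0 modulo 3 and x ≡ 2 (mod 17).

36

Since 17·2 ≡ 1 (mod 3), take x = 2 + 17·((0−2)·2 mod 3) = 2 + 17·2 = 36.
Check: 36 mod 3 = 0, 36 mod 17 = 2.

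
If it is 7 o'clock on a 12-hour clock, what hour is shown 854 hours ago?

5

854 − 71·12 = 2, so 854 ≡ 2 (mod 12).
7 − 2 → 5 on a 12-hour dial.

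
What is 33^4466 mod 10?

9

The units digit of 33^n cycles with period 4: 3, 9, 7, 1, …
4466 leaves remainder 2 on division by 4, so 33^4466 ends in 9.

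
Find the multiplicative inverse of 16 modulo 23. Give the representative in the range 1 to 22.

13

16·13 = 208 = 9·23 + 1, so 16⁻¹ ≡ 13 (mod 23).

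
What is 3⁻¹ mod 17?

3·6 = 18 = 1·17 + 1, so 3⁻¹ ≡ 6 (mod 17).

6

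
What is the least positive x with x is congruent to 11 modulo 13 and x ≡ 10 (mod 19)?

219

Since 19·11 ≡ 1 (mod 13), take x = 10 + 19·((11−10)·11 mod 13) = 10 + 19·11 = 219.
Check: 219 mod 13 = 11, 219 mod 19 = 10.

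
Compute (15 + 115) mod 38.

115 = 3·38 + 1, so 115 mod 38 = 1.
(15 + 1) mod 38 = 16.

16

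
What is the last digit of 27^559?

3

Last digits of 7^n: 7, 9, 3, 1 (period 4).
559 mod 4 = 3, so the last digit matches 7^3 = 3.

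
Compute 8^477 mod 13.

8

Square-and-reduce mod 13: 8^1≡8, 8^2≡12, 8^4≡1, 8^8≡1, 8^16≡1, 8^32≡1, 8^64≡1, 8^128≡1, 8^256≡1.
477 = 1 + 4 + 8 + 16 + 64 + 128 + 256, so 8^477 ≡ 8·1·1·1·1·1·1 ≡ 8 (mod 13).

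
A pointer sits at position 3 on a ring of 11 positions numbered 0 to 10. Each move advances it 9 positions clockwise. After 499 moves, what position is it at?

6

499·9 = 4491.
4491 − 408·11 = 3, so 4491 ≡ 3 (mod 11).
(3 + 3) mod 11 = 6.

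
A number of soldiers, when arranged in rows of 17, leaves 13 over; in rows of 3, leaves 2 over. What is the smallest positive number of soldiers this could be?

47

Since 3·6 ≡ 1 (mod 17), take x = 2 + 3·((13−2)·6 mod 17) = 2 + 3·15 = 47.
Check: 47 mod 17 = 13, 47 mod 3 = 2.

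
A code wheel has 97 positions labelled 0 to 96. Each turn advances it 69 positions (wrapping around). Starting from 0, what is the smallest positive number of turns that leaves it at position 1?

45

69·45 = 3105 = 32·97 + 1, so 69⁻¹ ≡ 45 (mod 97).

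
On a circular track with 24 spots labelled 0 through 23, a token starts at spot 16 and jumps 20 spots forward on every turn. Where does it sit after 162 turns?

16

162·20 = 3240.
3240 = 135·24 + 0, so 3240 mod 24 = 0.
(16 + 0) mod 24 = 16.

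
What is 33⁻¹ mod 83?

78

33·78 = 2574 = 31·83 + 1, so 33⁻¹ ≡ 78 (mod 83).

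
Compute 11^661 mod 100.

11

By repeated squaring mod 100: 11^1≡11, 11^2≡21, 11^4≡41, 11^8≡81, 11^16≡61, 11^32≡21, 11^64≡41, 11^128≡81, 11^256≡61, 11^512≡21.
661 = 1 + 4 + 16 + 128 + 512, so 11^661 ≡ 11·41·61·81·21 ≡ 11 (mod 100).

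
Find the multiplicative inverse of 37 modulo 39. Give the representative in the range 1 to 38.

19

39 = 1·37 + 2
37 = 18·2 + 1
2 = 2·1 + 0
Back-substituting gives 37·19 ≡ 1 (mod 39).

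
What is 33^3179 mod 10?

Last digits of 3^n: 3, 9, 7, 1 (period 4).
3179 mod 4 = 3, so the last digit matches 3^3 = 7.

7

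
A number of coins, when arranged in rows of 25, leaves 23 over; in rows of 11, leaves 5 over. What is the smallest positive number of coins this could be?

x ≡ 5 (mod 11) gives x ∈ {5, 16, 27, 38, 49, 60, 71, 82, …}.
The first of these with x mod 25 = 23 is 148.

148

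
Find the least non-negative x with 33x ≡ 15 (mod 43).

20

33⁻¹ ≡ 30 (mod 43) because 33·30 = 990 = 23·43 + 1.
So x ≡ 30·15 = 450 ≡ 20 (mod 43).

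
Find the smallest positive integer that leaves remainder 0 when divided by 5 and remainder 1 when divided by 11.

x ≡ 0 (mod 5) gives x ∈ {0, 5, 10, 15, 20, 25, 30, 35, …}.
The first of these with x mod 11 = 1 is 45.

45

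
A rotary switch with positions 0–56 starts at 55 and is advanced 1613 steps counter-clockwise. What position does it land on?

1613 = 28·57 + 17, so 1613 mod 57 = 17.
(55 − 17) mod 57 = 38.

38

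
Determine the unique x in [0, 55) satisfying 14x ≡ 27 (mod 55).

53

14⁻¹ ≡ 4 (mod 55) because 14·4 = 56 = 1·55 + 1.
So x ≡ 4·27 = 108 ≡ 53 (mod 55).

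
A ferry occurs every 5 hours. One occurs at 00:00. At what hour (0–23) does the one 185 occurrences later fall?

13

185·5 = 925.
Dividing 925 by 24 gives quotient 38 and remainder 13.
(0 + 13) mod 24 = 13.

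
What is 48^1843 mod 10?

2

Last digits of 8^n: 8, 4, 2, 6 (period 4).
1843 mod 4 = 3, so the last digit matches 8^3 = 2.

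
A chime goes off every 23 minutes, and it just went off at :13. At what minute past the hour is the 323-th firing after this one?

2

323·23 = 7429.
7429 − 123·60 = 49, so 7429 ≡ 49 (mod 60).
(13 + 49) mod 60 = 2.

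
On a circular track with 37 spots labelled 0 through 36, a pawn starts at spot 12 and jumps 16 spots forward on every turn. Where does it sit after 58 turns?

15

58·16 = 928.
928 − 25·37 = 3, so 928 ≡ 3 (mod 37).
(12 + 3) mod 37 = 15.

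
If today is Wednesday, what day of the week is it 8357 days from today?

8357 = 1193·7 + 6, so 8357 mod 7 = 6.
Wednesday + 6 days → Tuesday.

Tuesday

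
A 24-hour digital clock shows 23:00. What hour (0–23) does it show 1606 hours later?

Dividing 1606 by 24 gives quotient 66 and remainder 22.
(23 + 22) mod 24 = 21.

21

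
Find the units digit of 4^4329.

4

The units digit of 4^n cycles with period 2: 4, 6, …
4329 leaves remainder 1 on division by 2, so 4^4329 ends in 4.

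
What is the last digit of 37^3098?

Last digits of 7^n: 7, 9, 3, 1 (period 4).
3098 leaves remainder 2 on division by 4, so 37^3098 ends in 9.

9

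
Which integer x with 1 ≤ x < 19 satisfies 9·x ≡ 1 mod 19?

19 = 2·9 + 1
9 = 9·1 + 0
Back-substituting gives 9·17 ≡ 1 (mod 19).

17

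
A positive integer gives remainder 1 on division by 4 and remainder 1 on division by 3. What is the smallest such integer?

Since 3·3 ≡ 1 (mod 4), take x = 1 + 3·((1−1)·3 mod 4) = 1 + 3·0 = 1.
Check: 1 mod 4 = 1, 1 mod 3 = 1.

1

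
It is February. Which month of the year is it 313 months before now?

313 mod 12 = 1 (since 26·12 = 312).
February − 1 month → January.

January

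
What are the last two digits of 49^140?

By repeated squaring mod 100: 49^1≡49, 49^2≡1, 49^4≡1, 49^8≡1, 49^16≡1, 49^32≡1, 49^64≡1, 49^128≡1.
Since 140 = 4 + 8 + 128 in binary, 49^140 ≡ 1·1·1 ≡ 1 (mod 100).

01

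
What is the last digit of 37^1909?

Powers of 7 mod 10 repeat with period 4: 7, 9, 3, 1.
1909 leaves remainder 1 on division by 4, so 37^1909 ends in 7.

7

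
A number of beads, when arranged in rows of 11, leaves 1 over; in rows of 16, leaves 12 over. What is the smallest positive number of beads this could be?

12

Since 16·9 ≡ 1 (mod 11), take x = 12 + 16·((1−12)·9 mod 11) = 12 + 16·0 = 12.
Check: 12 mod 11 = 1, 12 mod 16 = 12.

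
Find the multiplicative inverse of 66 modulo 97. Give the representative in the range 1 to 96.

97 = 1·66 + 31
66 = 2·31 + 4
31 = 7·4 + 3
4 = 1·3 + 1
3 = 3·1 + 0
Back-substituting gives 66·25 ≡ 1 (mod 97).

25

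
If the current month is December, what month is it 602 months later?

February

602 − 50·12 = 2, so 602 ≡ 2 (mod 12).
December + 2 months → February.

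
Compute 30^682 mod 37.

Successive squares of 30 mod 37: 30^1≡30, 30^2≡12, 30^4≡33, 30^8≡16, 30^16≡34, 30^32≡9, 30^64≡7, 30^128≡12, 30^256≡33, 30^512≡16.
Since 682 = 2 + 8 + 32 + 128 + 512 in binary, 30^682 ≡ 12·16·9·12·16 ≡ 34 (mod 37).

34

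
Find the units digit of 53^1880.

1

Powers of 3 mod 10 repeat with period 4: 3, 9, 7, 1.
1880 leaves remainder 0 on division by 4, so 53^1880 ends in 1.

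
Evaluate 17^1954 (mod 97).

By repeated squaring mod 97: 17^1≡17, 17^2≡95, 17^4≡4, 17^8≡16, 17^16≡62, 17^32≡61, 17^64≡35, 17^128≡61, 17^256≡35, 17^512≡61, 17^1024≡35.
Since 1954 = 2 + 32 + 128 + 256 + 512 + 1024 in binary, 17^1954 ≡ 95·61·61·35·61·35 ≡ 72 (mod 97).

72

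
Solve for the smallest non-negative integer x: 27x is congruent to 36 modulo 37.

26

27⁻¹ ≡ 11 (mod 37) because 27·11 = 297 = 8·37 + 1.
So x ≡ 11·36 = 396 ≡ 26 (mod 37).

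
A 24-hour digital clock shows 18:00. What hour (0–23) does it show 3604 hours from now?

22

3604 mod 24 = 4 (since 150·24 = 3600).
(18 + 4) mod 24 = 22.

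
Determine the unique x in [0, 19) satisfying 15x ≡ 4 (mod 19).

18

The inverse of 15 mod 19 is 14 (since 15·14 = 210 ≡ 1).
So x ≡ 14·4 = 56 ≡ 18 (mod 19).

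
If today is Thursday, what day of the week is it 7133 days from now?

Dividing 7133 by 7 gives quotient 1019 and remainder 0.
Thursday + 0 days → Thursday.

Thursday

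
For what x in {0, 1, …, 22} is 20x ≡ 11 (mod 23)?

4

20⁻¹ ≡ 15 (mod 23) because 20·15 = 300 = 13·23 + 1.
So x ≡ 15·11 = 165 ≡ 4 (mod 23).
Check: 20·4 = 80 = 3·23 + 11.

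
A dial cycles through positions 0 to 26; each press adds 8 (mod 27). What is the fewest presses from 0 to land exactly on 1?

17

27 = 3·8 + 3
8 = 2·3 + 2
3 = 1·2 + 1
2 = 2·1 + 0
Back-substituting gives 8·17 ≡ 1 (mod 27).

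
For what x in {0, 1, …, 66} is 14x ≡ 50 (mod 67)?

14⁻¹ ≡ 24 (mod 67) because 14·24 = 336 = 5·67 + 1.
Multiplying both sides by 24: x ≡ 24·50 = 1200 ≡ 61 (mod 67).

61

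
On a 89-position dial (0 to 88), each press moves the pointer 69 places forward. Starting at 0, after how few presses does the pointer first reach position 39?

47

The inverse of 69 mod 89 is 40 (since 69·40 = 2760 ≡ 1).
Multiplying both sides by 40: x ≡ 40·39 = 1560 ≡ 47 (mod 89).
Check: 69·47 = 3243 = 36·89 + 39.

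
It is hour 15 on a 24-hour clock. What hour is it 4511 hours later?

14

4511 − 187·24 = 23, so 4511 ≡ 23 (mod 24).
(15 + 23) mod 24 = 14.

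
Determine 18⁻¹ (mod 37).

35

18·35 = 630 = 17·37 + 1, so 18⁻¹ ≡ 35 (mod 37).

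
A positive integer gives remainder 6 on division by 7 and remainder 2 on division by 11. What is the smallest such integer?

Since 11·2 ≡ 1 (mod 7), take x = 2 + 11·((6−2)·2 mod 7) = 2 + 11·1 = 13.
Check: 13 mod 7 = 6, 13 mod 11 = 2.

13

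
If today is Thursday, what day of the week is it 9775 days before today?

9775 mod 7 = 3 (since 1396·7 = 9772).
Thursday − 3 days → Monday.

Monday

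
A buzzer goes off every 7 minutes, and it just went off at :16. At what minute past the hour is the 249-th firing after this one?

19

249·7 = 1743.
1743 mod 60 = 3 (since 29·60 = 1740).
(16 + 3) mod 60 = 19.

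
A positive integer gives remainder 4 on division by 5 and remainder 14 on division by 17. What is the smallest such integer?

x ≡ 4 (mod 5) gives x ∈ {4, 9, 14}.
The first of these with x mod 17 = 14 is 14.

14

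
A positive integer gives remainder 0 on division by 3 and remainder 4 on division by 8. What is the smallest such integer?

x ≡ 0 (mod 3) gives x ∈ {0, 3, 6, 9, 12}.
The first of these with x mod 8 = 4 is 12.

12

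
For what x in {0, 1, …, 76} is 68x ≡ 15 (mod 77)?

24

The inverse of 68 mod 77 is 17 (since 68·17 = 1156 ≡ 1).
So x ≡ 17·15 = 255 ≡ 24 (mod 77).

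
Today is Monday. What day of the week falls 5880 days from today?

Monday

5880 mod 7 = 0 (since 840·7 = 5880).
Monday + 0 days → Monday.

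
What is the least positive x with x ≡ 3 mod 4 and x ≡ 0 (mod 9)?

x ≡ 3 (mod 4) gives x ∈ {3, 7, 11, 15, 19, 23, 27}.
The first of these with x mod 9 = 0 is 27.

27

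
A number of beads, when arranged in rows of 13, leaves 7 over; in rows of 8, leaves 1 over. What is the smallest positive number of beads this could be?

x ≡ 1 (mod 8) gives x ∈ {1, 9, 17, 25, 33}.
The first of these with x mod 13 = 7 is 33.

33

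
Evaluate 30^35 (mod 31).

By repeated squaring mod 31: 30^1≡30, 30^2≡1, 30^4≡1, 30^8≡1, 30^16≡1, 30^32≡1.
Since 35 = 1 + 2 + 32 in binary, 30^35 ≡ 30·1·1 ≡ 30 (mod 31).

30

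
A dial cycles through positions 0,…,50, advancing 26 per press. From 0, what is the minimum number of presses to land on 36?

The inverse of 26 mod 51 is 2 (since 26·2 = 52 ≡ 1).
So x ≡ 2·36 = 72 ≡ 21 (mod 51).

21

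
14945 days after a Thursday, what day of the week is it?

Thursday

14945 mod 7 = 0 (since 2135·7 = 14945).
Thursday + 0 days → Thursday.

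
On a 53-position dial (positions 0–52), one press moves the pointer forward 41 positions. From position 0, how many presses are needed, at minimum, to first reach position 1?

22

41·22 = 902 = 17·53 + 1, so 41⁻¹ ≡ 22 (mod 53).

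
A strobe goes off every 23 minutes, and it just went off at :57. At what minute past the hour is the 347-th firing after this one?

347·23 = 7981.
7981 mod 60 = 1 (since 133·60 = 7980).
(57 + 1) mod 60 = 58.

58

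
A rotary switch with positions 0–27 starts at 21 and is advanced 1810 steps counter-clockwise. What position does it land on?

3

1810 = 64·28 + 18, so 1810 mod 28 = 18.
(21 − 18) mod 28 = 3.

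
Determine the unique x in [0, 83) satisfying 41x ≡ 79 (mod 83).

8

41⁻¹ ≡ 81 (mod 83) because 41·81 = 3321 = 40·83 + 1.
Multiplying both sides by 81: x ≡ 81·79 = 6399 ≡ 8 (mod 83).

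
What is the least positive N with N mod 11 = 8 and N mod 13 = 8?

x ≡ 8 (mod 11) gives x ∈ {8}.
The first of these with x mod 13 = 8 is 8.

8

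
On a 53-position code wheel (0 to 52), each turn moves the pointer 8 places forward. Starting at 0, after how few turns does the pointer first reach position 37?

51

The inverse of 8 mod 53 is 20 (since 8·20 = 160 ≡ 1).
Multiplying both sides by 20: x ≡ 20·37 = 740 ≡ 51 (mod 53).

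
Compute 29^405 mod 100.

49

By repeated squaring mod 100: 29^1≡29, 29^2≡41, 29^4≡81, 29^8≡61, 29^16≡21, 29^32≡41, 29^64≡81, 29^128≡61, 29^256≡21.
405 = 1 + 4 + 16 + 128 + 256, so 29^405 ≡ 29·81·21·61·21 ≡ 49 (mod 100).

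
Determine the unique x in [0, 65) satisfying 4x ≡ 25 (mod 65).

4⁻¹ ≡ 49 (mod 65) because 4·49 = 196 = 3·65 + 1.
Multiplying both sides by 49: x ≡ 49·25 = 1225 ≡ 55 (mod 65).

55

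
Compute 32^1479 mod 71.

Square-and-reduce mod 71: 32^1≡32, 32^2≡30, 32^4≡48, 32^8≡32, 32^16≡30, 32^32≡48, 32^64≡32, 32^128≡30, 32^256≡48, 32^512≡32, 32^1024≡30.
Since 1479 = 1 + 2 + 4 + 64 + 128 + 256 + 1024 in binary, 32^1479 ≡ 32·30·48·32·30·48·30 ≡ 30 (mod 71).

30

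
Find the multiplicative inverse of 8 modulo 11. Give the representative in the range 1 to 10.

11 = 1·8 + 3
8 = 2·3 + 2
3 = 1·2 + 1
2 = 2·1 + 0
Back-substituting gives 8·7 ≡ 1 (mod 11).

7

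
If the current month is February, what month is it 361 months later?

361 mod 12 = 1 (since 30·12 = 360).
February + 1 month → March.

March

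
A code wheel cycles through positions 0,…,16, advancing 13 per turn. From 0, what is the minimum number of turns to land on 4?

16

13⁻¹ ≡ 4 (mod 17) because 13·4 = 52 = 3·17 + 1.
So x ≡ 4·4 = 16 ≡ 16 (mod 17).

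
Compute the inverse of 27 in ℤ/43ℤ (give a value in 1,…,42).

43 = 1·27 + 16
27 = 1·16 + 11
16 = 1·11 + 5
11 = 2·5 + 1
5 = 5·1 + 0
Back-substituting gives 27·8 ≡ 1 (mod 43).

8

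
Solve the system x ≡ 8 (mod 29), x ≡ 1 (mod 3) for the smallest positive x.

37

x ≡ 1 (mod 3) gives x ∈ {1, 4, 7, 10, 13, 16, 19, 22, …}.
The first of these with x mod 29 = 8 is 37.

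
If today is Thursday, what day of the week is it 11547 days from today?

11547 mod 7 = 4 (since 1649·7 = 11543).
Thursday + 4 days → Monday.

Monday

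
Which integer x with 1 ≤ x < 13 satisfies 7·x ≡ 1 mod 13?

7·2 = 14 = 1·13 + 1, so 7⁻¹ ≡ 2 (mod 13).

2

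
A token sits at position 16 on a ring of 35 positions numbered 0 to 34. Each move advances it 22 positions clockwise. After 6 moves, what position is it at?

8

6·22 = 132.
Dividing 132 by 35 gives quotient 3 and remainder 27.
(16 + 27) mod 35 = 8.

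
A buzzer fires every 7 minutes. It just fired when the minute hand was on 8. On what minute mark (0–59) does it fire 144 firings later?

144·7 = 1008.
1008 − 16·60 = 48, so 1008 ≡ 48 (mod 60).
(8 + 48) mod 60 = 56.

56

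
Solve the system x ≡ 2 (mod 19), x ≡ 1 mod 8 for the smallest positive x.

x ≡ 1 (mod 8) gives x ∈ {1, 9, 17, 25, 33, 41, 49, 57, …}.
The first of these with x mod 19 = 2 is 97.

97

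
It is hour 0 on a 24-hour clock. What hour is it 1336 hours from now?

1336 − 55·24 = 16, so 1336 ≡ 16 (mod 24).
(0 + 16) mod 24 = 16.

16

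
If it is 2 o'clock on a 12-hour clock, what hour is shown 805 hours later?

805 − 67·12 = 1, so 805 ≡ 1 (mod 12).
2 + 1 → 3 on a 12-hour dial.

3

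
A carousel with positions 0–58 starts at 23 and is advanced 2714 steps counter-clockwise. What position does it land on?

2714 = 46·59 + 0, so 2714 mod 59 = 0.
(23 − 0) mod 59 = 23.

23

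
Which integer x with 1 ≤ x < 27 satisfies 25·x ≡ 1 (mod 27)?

25·13 = 325 = 12·27 + 1, so 25⁻¹ ≡ 13 (mod 27).

13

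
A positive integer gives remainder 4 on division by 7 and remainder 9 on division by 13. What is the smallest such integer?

74

x ≡ 4 (mod 7) gives x ∈ {4, 11, 18, 25, 32, 39, 46, 53, …}.
The first of these with x mod 13 = 9 is 74.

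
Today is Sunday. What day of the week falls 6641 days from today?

Friday

6641 mod 7 = 5 (since 948·7 = 6636).
Sunday + 5 days → Friday.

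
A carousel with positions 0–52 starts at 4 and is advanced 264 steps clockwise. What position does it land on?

3

Dividing 264 by 53 gives quotient 4 and remainder 52.
(4 + 52) mod 53 = 3.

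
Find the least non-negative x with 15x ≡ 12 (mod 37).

The inverse of 15 mod 37 is 5 (since 15·5 = 75 ≡ 1).
So x ≡ 5·12 = 60 ≡ 23 (mod 37).

23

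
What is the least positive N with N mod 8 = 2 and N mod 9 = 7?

x ≡ 2 (mod 8) gives x ∈ {2, 10, 18, 26, 34}.
The first of these with x mod 9 = 7 is 34.

34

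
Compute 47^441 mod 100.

Square-and-reduce mod 100: 47^1≡47, 47^2≡9, 47^4≡81, 47^8≡61, 47^16≡21, 47^32≡41, 47^64≡81, 47^128≡61, 47^256≡21.
441 = 1 + 8 + 16 + 32 + 128 + 256, so 47^441 ≡ 47·61·21·41·61·21 ≡ 47 (mod 100).

47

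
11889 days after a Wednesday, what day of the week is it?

11889 mod 7 = 3 (since 1698·7 = 11886).
Wednesday + 3 days → Saturday.

Saturday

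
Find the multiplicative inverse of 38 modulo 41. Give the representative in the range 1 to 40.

41 = 1·38 + 3
38 = 12·3 + 2
3 = 1·2 + 1
2 = 2·1 + 0
Back-substituting gives 38·27 ≡ 1 (mod 41).

27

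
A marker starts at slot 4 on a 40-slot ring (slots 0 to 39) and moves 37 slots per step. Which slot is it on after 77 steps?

77·37 = 2849.
2849 mod 40 = 9 (since 71·40 = 2840).
(4 + 9) mod 40 = 13.

13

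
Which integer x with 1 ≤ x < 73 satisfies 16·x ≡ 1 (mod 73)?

32

16·32 = 512 = 7·73 + 1, so 16⁻¹ ≡ 32 (mod 73).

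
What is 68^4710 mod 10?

4

The units digit of 68^n cycles with period 4: 8, 4, 2, 6, …
4710 leaves remainder 2 on division by 4, so 68^4710 ends in 4.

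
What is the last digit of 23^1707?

7

The units digit of 23^n cycles with period 4: 3, 9, 7, 1, …
1707 leaves remainder 3 on division by 4, so 23^1707 ends in 7.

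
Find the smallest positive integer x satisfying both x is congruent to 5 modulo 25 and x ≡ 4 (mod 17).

x ≡ 4 (mod 17) gives x ∈ {4, 21, 38, 55}.
The first of these with x mod 25 = 5 is 55.

55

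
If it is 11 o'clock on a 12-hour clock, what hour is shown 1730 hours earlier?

1730 mod 12 = 2 (since 144·12 = 1728).
11 − 2 → 9 on a 12-hour dial.

9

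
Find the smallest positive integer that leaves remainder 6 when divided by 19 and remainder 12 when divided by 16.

x ≡ 12 (mod 16) gives x ∈ {12, 28, 44}.
The first of these with x mod 19 = 6 is 44.

44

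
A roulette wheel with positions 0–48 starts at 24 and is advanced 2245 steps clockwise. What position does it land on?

15

2245 = 45·49 + 40, so 2245 mod 49 = 40.
(24 + 40) mod 49 = 15.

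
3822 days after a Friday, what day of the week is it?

3822 − 546·7 = 0, so 3822 ≡ 0 (mod 7).
Friday + 0 days → Friday.

Friday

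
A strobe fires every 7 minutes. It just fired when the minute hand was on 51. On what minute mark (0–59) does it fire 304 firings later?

19

304·7 = 2128.
2128 − 35·60 = 28, so 2128 ≡ 28 (mod 60).
(51 + 28) mod 60 = 19.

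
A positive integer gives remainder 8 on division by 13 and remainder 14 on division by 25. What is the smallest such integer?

x ≡ 8 (mod 13) gives x ∈ {8, 21, 34, 47, 60, 73, 86, 99, …}.
The first of these with x mod 25 = 14 is 164.

164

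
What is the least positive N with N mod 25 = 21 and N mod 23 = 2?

Since 23·12 ≡ 1 (mod 25), take x = 2 + 23·((21−2)·12 mod 25) = 2 + 23·3 = 71.
Check: 71 mod 25 = 21, 71 mod 23 = 2.

71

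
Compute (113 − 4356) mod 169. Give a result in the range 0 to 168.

4356 mod 169 = 131 (since 25·169 = 4225).
(113 − 131) mod 169 = 151.

151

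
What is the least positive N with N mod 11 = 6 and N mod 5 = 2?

17

x ≡ 2 (mod 5) gives x ∈ {2, 7, 12, 17}.
The first of these with x mod 11 = 6 is 17.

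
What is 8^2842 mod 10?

The units digit of 8^n cycles with period 4: 8, 4, 2, 6, …
2842 leaves remainder 2 on division by 4, so 8^2842 ends in 4.

4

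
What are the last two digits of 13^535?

57

Square-and-reduce mod 100: 13^1≡13, 13^2≡69, 13^4≡61, 13^8≡21, 13^16≡41, 13^32≡81, 13^64≡61, 13^128≡21, 13^256≡41, 13^512≡81.
Since 535 = 1 + 2 + 4 + 16 + 512 in binary, 13^535 ≡ 13·69·61·41·81 ≡ 57 (mod 100).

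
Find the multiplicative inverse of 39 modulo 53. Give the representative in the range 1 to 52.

34

39·34 = 1326 = 25·53 + 1, so 39⁻¹ ≡ 34 (mod 53).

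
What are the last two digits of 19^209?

79

Square-and-reduce mod 100: 19^1≡19, 19^2≡61, 19^4≡21, 19^8≡41, 19^16≡81, 19^32≡61, 19^64≡21, 19^128≡41.
Since 209 = 1 + 16 + 64 + 128 in binary, 19^209 ≡ 19·81·21·41 ≡ 79 (mod 100).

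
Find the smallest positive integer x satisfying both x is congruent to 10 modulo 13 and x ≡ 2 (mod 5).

62

x ≡ 2 (mod 5) gives x ∈ {2, 7, 12, 17, 22, 27, 32, 37, …}.
The first of these with x mod 13 = 10 is 62.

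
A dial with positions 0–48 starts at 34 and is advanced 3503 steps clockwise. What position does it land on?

3503 = 71·49 + 24, so 3503 mod 49 = 24.
(34 + 24) mod 49 = 9.

9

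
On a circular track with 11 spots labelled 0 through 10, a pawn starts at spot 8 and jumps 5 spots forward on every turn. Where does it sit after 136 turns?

6

136·5 = 680.
680 = 61·11 + 9, so 680 mod 11 = 9.
(8 + 9) mod 11 = 6.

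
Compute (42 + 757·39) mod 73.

757·39 = 29523.
29523 − 404·73 = 31, so 29523 ≡ 31 (mod 73).
(42 + 31) mod 73 = 0.

0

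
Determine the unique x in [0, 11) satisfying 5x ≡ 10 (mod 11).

The inverse of 5 mod 11 is 9 (since 5·9 = 45 ≡ 1).
So x ≡ 9·10 = 90 ≡ 2 (mod 11).
Check: 5·2 = 10 = 0·11 + 10.

2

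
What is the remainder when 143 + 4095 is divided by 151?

10

4095 − 27·151 = 18, so 4095 ≡ 18 (mod 151).
(143 + 18) mod 151 = 10.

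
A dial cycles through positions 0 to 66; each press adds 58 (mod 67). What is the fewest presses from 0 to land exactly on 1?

52

67 = 1·58 + 9
58 = 6·9 + 4
9 = 2·4 + 1
4 = 4·1 + 0
Back-substituting gives 58·52 ≡ 1 (mod 67).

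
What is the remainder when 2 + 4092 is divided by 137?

121

4092 mod 137 = 119 (since 29·137 = 3973).
(2 + 119) mod 137 = 121.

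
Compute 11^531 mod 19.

1

Square-and-reduce mod 19: 11^1≡11, 11^2≡7, 11^4≡11, 11^8≡7, 11^16≡11, 11^32≡7, 11^64≡11, 11^128≡7, 11^256≡11, 11^512≡7.
531 = 1 + 2 + 16 + 512, so 11^531 ≡ 11·7·11·7 ≡ 1 (mod 19).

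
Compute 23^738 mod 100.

By repeated squaring mod 100: 23^1≡23, 23^2≡29, 23^4≡41, 23^8≡81, 23^16≡61, 23^32≡21, 23^64≡41, 23^128≡81, 23^256≡61, 23^512≡21.
738 = 2 + 32 + 64 + 128 + 512, so 23^738 ≡ 29·21·41·81·21 ≡ 69 (mod 100).

69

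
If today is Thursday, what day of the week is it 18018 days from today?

Thursday

18018 − 2574·7 = 0, so 18018 ≡ 0 (mod 7).
Thursday + 0 days → Thursday.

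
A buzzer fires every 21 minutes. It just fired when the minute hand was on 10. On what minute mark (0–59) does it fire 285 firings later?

55

285·21 = 5985.
5985 − 99·60 = 45, so 5985 ≡ 45 (mod 60).
(10 + 45) mod 60 = 55.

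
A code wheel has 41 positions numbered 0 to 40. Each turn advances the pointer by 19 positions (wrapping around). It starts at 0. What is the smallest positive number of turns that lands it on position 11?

20

The inverse of 19 mod 41 is 13 (since 19·13 = 247 ≡ 1).
So x ≡ 13·11 = 143 ≡ 20 (mod 41).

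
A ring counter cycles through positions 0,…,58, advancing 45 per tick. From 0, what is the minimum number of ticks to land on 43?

The inverse of 45 mod 59 is 21 (since 45·21 = 945 ≡ 1).
Multiplying both sides by 21: x ≡ 21·43 = 903 ≡ 18 (mod 59).
Check: 45·18 = 810 = 13·59 + 43.

18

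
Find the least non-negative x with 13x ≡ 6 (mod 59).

The inverse of 13 mod 59 is 50 (since 13·50 = 650 ≡ 1).
So x ≡ 50·6 = 300 ≡ 5 (mod 59).
Check: 13·5 = 65 = 1·59 + 6.

5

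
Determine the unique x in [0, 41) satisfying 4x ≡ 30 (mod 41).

28

The inverse of 4 mod 41 is 31 (since 4·31 = 124 ≡ 1).
So x ≡ 31·30 = 930 ≡ 28 (mod 41).
Check: 4·28 = 112 = 2·41 + 30.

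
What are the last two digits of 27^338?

By repeated squaring mod 100: 27^1≡27, 27^2≡29, 27^4≡41, 27^8≡81, 27^16≡61, 27^32≡21, 27^64≡41, 27^128≡81, 27^256≡61.
Since 338 = 2 + 16 + 64 + 256 in binary, 27^338 ≡ 29·61·41·61 ≡ 69 (mod 100).

69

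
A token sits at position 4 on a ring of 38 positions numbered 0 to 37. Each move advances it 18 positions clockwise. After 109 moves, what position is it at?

28

109·18 = 1962.
1962 mod 38 = 24 (since 51·38 = 1938).
(4 + 24) mod 38 = 28.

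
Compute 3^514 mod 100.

69

Successive squares of 3 mod 100: 3^1≡3, 3^2≡9, 3^4≡81, 3^8≡61, 3^16≡21, 3^32≡41, 3^64≡81, 3^128≡61, 3^256≡21, 3^512≡41.
Since 514 = 2 + 512 in binary, 3^514 ≡ 9·41 ≡ 69 (mod 100).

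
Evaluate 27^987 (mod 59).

27

Square-and-reduce mod 59: 27^1≡27, 27^2≡21, 27^4≡28, 27^8≡17, 27^16≡53, 27^32≡36, 27^64≡57, 27^128≡4, 27^256≡16, 27^512≡20.
Since 987 = 1 + 2 + 8 + 16 + 64 + 128 + 256 + 512 in binary, 27^987 ≡ 27·21·17·53·57·4·16·20 ≡ 27 (mod 59).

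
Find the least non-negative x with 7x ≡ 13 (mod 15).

7⁻¹ ≡ 13 (mod 15) because 7·13 = 91 = 6·15 + 1.
Multiplying both sides by 13: x ≡ 13·13 = 169 ≡ 4 (mod 15).

4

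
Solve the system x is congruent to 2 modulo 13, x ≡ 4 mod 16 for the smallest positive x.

x ≡ 2 (mod 13) gives x ∈ {2, 15, 28, 41, 54, 67, 80, 93, …}.
The first of these with x mod 16 = 4 is 132.

132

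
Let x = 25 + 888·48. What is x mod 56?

33

888·48 = 42624.
42624 = 761·56 + 8, so 42624 mod 56 = 8.
(25 + 8) mod 56 = 33.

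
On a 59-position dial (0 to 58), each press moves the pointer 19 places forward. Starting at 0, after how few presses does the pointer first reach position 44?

52

The inverse of 19 mod 59 is 28 (since 19·28 = 532 ≡ 1).
So x ≡ 28·44 = 1232 ≡ 52 (mod 59).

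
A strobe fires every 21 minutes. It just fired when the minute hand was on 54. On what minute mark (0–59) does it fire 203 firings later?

57

203·21 = 4263.
Dividing 4263 by 60 gives quotient 71 and remainder 3.
(54 + 3) mod 60 = 57.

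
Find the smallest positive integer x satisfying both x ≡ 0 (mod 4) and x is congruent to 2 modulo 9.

20

x ≡ 0 (mod 4) gives x ∈ {0, 4, 8, 12, 16, 20}.
The first of these with x mod 9 = 2 is 20.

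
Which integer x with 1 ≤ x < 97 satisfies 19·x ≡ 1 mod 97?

46

97 = 5·19 + 2
19 = 9·2 + 1
2 = 2·1 + 0
Back-substituting gives 19·46 ≡ 1 (mod 97).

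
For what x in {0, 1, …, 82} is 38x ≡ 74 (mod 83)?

50

The inverse of 38 mod 83 is 59 (since 38·59 = 2242 ≡ 1).
Multiplying both sides by 59: x ≡ 59·74 = 4366 ≡ 50 (mod 83).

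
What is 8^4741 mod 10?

8

The units digit of 8^n cycles with period 4: 8, 4, 2, 6, …
4741 leaves remainder 1 on division by 4, so 8^4741 ends in 8.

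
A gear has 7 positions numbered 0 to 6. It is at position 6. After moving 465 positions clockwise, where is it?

Dividing 465 by 7 gives quotient 66 and remainder 3.
(6 + 3) mod 7 = 2.

2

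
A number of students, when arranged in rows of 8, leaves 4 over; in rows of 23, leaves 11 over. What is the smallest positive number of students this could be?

172

Since 23·7 ≡ 1 (mod 8), take x = 11 + 23·((4−11)·7 mod 8) = 11 + 23·7 = 172.
Check: 172 mod 8 = 4, 172 mod 23 = 11.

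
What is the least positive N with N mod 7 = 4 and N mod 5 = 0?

25

Since 5·3 ≡ 1 (mod 7), take x = 0 + 5·((4−0)·3 mod 7) = 0 + 5·5 = 25.
Check: 25 mod 7 = 4, 25 mod 5 = 0.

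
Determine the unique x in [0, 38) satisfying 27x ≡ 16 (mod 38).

27⁻¹ ≡ 31 (mod 38) because 27·31 = 837 = 22·38 + 1.
So x ≡ 31·16 = 496 ≡ 2 (mod 38).

2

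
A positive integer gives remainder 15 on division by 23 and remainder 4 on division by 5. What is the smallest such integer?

x ≡ 4 (mod 5) gives x ∈ {4, 9, 14, 19, 24, 29, 34, 39, …}.
The first of these with x mod 23 = 15 is 84.

84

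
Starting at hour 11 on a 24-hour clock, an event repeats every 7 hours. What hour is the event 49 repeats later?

49·7 = 343.
343 = 14·24 + 7, so 343 mod 24 = 7.
(11 + 7) mod 24 = 18.

18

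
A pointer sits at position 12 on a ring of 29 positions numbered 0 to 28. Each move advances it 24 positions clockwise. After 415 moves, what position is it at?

25

415·24 = 9960.
9960 = 343·29 + 13, so 9960 mod 29 = 13.
(12 + 13) mod 29 = 25.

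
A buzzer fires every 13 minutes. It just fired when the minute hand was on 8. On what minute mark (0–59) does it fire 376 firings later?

376·13 = 4888.
4888 mod 60 = 28 (since 81·60 = 4860).
(8 + 28) mod 60 = 36.

36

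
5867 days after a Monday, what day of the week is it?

Tuesday

5867 − 838·7 = 1, so 5867 ≡ 1 (mod 7).
Monday + 1 day → Tuesday.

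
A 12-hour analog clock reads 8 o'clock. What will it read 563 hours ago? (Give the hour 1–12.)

563 = 46·12 + 11, so 563 mod 12 = 11.
8 − 11 → 9 on a 12-hour dial.

9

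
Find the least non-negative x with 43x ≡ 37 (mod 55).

The inverse of 43 mod 55 is 32 (since 43·32 = 1376 ≡ 1).
Multiplying both sides by 32: x ≡ 32·37 = 1184 ≡ 29 (mod 55).
Check: 43·29 = 1247 = 22·55 + 37.

29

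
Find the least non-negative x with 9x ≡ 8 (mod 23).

6

9⁻¹ ≡ 18 (mod 23) because 9·18 = 162 = 7·23 + 1.
So x ≡ 18·8 = 144 ≡ 6 (mod 23).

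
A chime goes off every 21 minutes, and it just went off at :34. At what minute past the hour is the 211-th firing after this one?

211·21 = 4431.
Dividing 4431 by 60 gives quotient 73 and remainder 51.
(34 + 51) mod 60 = 25.

25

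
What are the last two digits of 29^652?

By repeated squaring mod 100: 29^1≡29, 29^2≡41, 29^4≡81, 29^8≡61, 29^16≡21, 29^32≡41, 29^64≡81, 29^128≡61, 29^256≡21, 29^512≡41.
Since 652 = 4 + 8 + 128 + 512 in binary, 29^652 ≡ 81·61·61·41 ≡ 41 (mod 100).

41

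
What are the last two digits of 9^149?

By repeated squaring mod 100: 9^1≡9, 9^2≡81, 9^4≡61, 9^8≡21, 9^16≡41, 9^32≡81, 9^64≡61, 9^128≡21.
149 = 1 + 4 + 16 + 128, so 9^149 ≡ 9·61·41·21 ≡ 89 (mod 100).

89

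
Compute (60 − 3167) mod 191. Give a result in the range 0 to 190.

140

3167 − 16·191 = 111, so 3167 ≡ 111 (mod 191).
(60 − 111) mod 191 = 140.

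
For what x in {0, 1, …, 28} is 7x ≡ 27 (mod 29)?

8

7⁻¹ ≡ 25 (mod 29) because 7·25 = 175 = 6·29 + 1.
So x ≡ 25·27 = 675 ≡ 8 (mod 29).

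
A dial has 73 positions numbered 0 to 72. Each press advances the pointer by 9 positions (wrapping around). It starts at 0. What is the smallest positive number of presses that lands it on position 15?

9⁻¹ ≡ 65 (mod 73) because 9·65 = 585 = 8·73 + 1.
So x ≡ 65·15 = 975 ≡ 26 (mod 73).
Check: 9·26 = 234 = 3·73 + 15.

26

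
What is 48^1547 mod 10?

2

Last digits of 8^n: 8, 4, 2, 6 (period 4).
1547 leaves remainder 3 on division by 4, so 48^1547 ends in 2.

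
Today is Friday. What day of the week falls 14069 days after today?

Thursday

Dividing 14069 by 7 gives quotient 2009 and remainder 6.
Friday + 6 days → Thursday.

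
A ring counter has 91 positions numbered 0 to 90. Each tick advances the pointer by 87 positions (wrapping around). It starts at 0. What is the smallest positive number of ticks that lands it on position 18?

The inverse of 87 mod 91 is 68 (since 87·68 = 5916 ≡ 1).
Multiplying both sides by 68: x ≡ 68·18 = 1224 ≡ 41 (mod 91).
Check: 87·41 = 3567 = 39·91 + 18.

41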